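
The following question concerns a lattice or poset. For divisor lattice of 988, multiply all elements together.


Divisors of 988: [1, 2, 4, 13, 19, 26, 38, 52, 76, 247, 494, 988]
Product = n^(d(n)/2) = 988^(12/2)
Product = 930125749549993984


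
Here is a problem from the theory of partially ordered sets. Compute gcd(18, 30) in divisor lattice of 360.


In a divisor lattice, meet = gcd (greatest common divisor).
By Euclidean algorithm or factoring: gcd(18,30) = 6


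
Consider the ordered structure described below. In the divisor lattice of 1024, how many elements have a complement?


An element a is complemented if some b has a meet b = bottom, a join b = top.
a is complemented iff gcd(a, n/a)=1, i.e. a is a unitary divisor of 1024.
Complemented elements: 1, 1024
Count: 2


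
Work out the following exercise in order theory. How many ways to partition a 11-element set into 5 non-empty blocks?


S(n,k) = k*S(n-1,k) + S(n-1,k-1).
S(10,5) = 42525, S(10,4) = 34105
S(11,5) = 5*42525 + 34105 = 212625 + 34105
S(11,5) = 246730


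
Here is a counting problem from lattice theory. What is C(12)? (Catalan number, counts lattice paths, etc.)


C(n) = C(2n, n) / (n+1).
C(24, 12) = 2704156
C(12) = 2704156 / 13 = 208012


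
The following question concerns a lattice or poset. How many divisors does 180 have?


Divisors of 180: [1, 2, 3, 4, 5, 6, 9, 10, 12, 15, 18, 20, 30, 36, 45, 60, 90, 180]
Count: 18


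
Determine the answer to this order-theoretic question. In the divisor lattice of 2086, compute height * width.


Height = length of longest chain minus 1; width = size of largest antichain.
A maximum chain: 1 | 149 | 1043 | 2086  (height 3).
A maximum antichain: {2, 7, 149}  (width 3).
Product = 3 * 3 = 9


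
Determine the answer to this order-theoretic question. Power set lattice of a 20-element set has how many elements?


Power set = 2^n.
2^20 = 1048576


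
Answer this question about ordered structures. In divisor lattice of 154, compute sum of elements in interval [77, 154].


Interval [77,154] in divisors of 154: [77, 154]
Sum = 231


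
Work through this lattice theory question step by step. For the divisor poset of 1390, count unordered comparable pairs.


A comparable pair {a,b} has a < b or b < a in the order.
Count unordered pairs where one element is strictly below the other.
Examples: {1,2}, {1,5}, {1,10}, {1,139}, ...
Total comparable pairs: 19


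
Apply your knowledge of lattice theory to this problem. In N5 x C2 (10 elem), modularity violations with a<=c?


Modular law: if a <= c then a v (b ^ c) = (a v b) ^ c.
Check all triples (a,b,c) with a <= c among 10 elements.
  e.g. a=(a,0), b=(c,0), c=(b,0): lhs=(a,0) != rhs=(b,0)
  e.g. a=(a,0), b=(c,1), c=(b,0): lhs=(a,0) != rhs=(b,0)
Total violating triples: 6


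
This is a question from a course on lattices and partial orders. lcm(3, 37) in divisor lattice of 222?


Join=lcm.
gcd(3,37)=1
lcm=111


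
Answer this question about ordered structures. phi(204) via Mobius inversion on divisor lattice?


phi(n) = n * prod_{p|n} (1 - 1/p).
Prime divisors of 204: [2, 3, 17]
phi(204) = 204 * (1 - 1/2) * (1 - 1/3) * (1 - 1/17)
phi(204) = 64


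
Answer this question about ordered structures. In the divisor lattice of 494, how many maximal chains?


A maximal chain goes from the minimum element to a maximal element via cover relations.
Counting all min-to-max paths in the cover graph.
Total maximal chains: 6


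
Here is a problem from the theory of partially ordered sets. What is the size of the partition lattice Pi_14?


B(n) = number of set partitions of an n-element set.
B(n) satisfies the recurrence: B(n+1) = sum_k C(n,k)*B(k).
B(14) = 190899322


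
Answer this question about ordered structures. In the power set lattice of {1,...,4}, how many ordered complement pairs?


Complement pair (a,b): a meet b = bottom, a join b = top.
Here: A intersect B = {} and A union B = {1,...,4}.
Pairs found: ({},{1,2,3,4}), ({1},{2,3,4}), ({2},{1,3,4}), ({3},{1,2,4}), ... (12 more)
Total ordered pairs: 16


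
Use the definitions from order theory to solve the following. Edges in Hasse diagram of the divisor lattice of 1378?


A cover relation a -< b holds when a < b with no c strictly between.
Cover relations:
  1 -< 2
  1 -< 13
  1 -< 53
  2 -< 26
  2 -< 106
  13 -< 26
  13 -< 689
  26 -< 1378
  ...4 more
Total: 12


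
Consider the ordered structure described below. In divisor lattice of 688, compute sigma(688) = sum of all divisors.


sigma(n) = sum of divisors.
Divisors of 688: [1, 2, 4, 8, 16, 43, 86, 172, 344, 688]
Sum = 1364


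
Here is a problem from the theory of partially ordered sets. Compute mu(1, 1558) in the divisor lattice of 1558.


In a divisor lattice, mu(a,b) = mu(b/a) where mu is the classical Mobius function.
b/a = 1558/1 = 1558
Prime factorization of 1558: primes [2, 19, 41]
1558 is squarefree with 3 prime factor(s), so mu(1558) = (-1)^3 = -1


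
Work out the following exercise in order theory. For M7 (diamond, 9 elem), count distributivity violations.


Distributive law: a ^ (b v c) = (a ^ b) v (a ^ c).
Check all 9^3 = 729 ordered triples (a,b,c).
  e.g. a=a1, b=a2, c=a3: lhs=a1 != rhs=0
  e.g. a=a1, b=a2, c=a4: lhs=a1 != rhs=0
Total violating triples: 210


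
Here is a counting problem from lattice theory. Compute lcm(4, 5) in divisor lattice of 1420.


In a divisor lattice, join = lcm (least common multiple).
gcd(4,5) = 1
lcm(4,5) = 4*5/gcd = 20/1 = 20


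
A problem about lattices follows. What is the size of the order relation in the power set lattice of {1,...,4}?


The order relation is {(a,b) : a <= b}, reflexive so it includes (a,a).
Examples: ({},{}), ({},{1,2}), ({},{1,2,3}), ({},{1,2,3,4}), ({},{1,2,4}), ...
Total ordered pairs: 81


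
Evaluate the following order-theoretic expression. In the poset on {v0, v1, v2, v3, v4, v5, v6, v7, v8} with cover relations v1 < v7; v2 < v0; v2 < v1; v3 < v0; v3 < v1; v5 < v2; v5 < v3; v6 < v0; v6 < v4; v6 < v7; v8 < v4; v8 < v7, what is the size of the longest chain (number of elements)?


A chain is a totally ordered subset; we count the number of elements in a maximum chain.
Compute, for each element x, the size of the longest chain ending at x:
  v5: 1
  v6: 1
  v8: 1
  v2: 2
  v3: 2
  v4: 2
  ...
A maximum chain: v5 < v2 < v1 < v7
Number of elements in the longest chain: 4


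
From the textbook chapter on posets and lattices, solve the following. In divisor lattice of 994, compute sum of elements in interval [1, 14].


Interval [1,14] in divisors of 994: [1, 2, 7, 14]
Sum = 24


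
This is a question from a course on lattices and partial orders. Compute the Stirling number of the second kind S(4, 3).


S(n,k) = k*S(n-1,k) + S(n-1,k-1).
S(3,3) = 1, S(3,2) = 3
S(4,3) = 3*1 + 3 = 3 + 3
S(4,3) = 6


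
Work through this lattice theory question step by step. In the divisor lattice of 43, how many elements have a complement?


An element a is complemented if some b has a meet b = bottom, a join b = top.
a is complemented iff gcd(a, n/a)=1, i.e. a is a unitary divisor of 43.
Complemented elements: 1, 43
Count: 2


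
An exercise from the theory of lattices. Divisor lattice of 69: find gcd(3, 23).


In a divisor lattice, meet = gcd (greatest common divisor).
By Euclidean algorithm or factoring: gcd(3,23) = 1


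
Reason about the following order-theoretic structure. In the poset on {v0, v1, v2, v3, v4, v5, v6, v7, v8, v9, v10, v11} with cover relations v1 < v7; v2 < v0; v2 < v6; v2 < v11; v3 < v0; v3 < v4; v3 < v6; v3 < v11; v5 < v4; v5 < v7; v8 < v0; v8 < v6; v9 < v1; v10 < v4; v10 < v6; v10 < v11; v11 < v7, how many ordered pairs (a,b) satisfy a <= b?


The order relation is {(a,b) : a <= b}, reflexive so it includes (a,a).
Examples: (v0,v0), (v1,v1), (v1,v7), (v10,v10), (v10,v11), ...
Total ordered pairs: 33


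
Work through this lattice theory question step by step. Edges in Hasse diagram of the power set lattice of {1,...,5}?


A cover relation a -< b holds when a < b with no c strictly between.
Cover relations:
  {} -< {1}
  {} -< {2}
  {} -< {3}
  {} -< {4}
  {} -< {5}
  {1} -< {1,2}
  {1} -< {1,3}
  {1} -< {1,4}
  ...72 more
Total: 80


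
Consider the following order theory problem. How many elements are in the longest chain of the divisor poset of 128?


A chain is a totally ordered subset; we count the number of elements in a maximum chain.
Compute, for each element x, the size of the longest chain ending at x:
  1: 1
  2: 2
  4: 3
  8: 4
  16: 5
  32: 6
  ...
A maximum chain: 1 < 2 < 4 < 8 < 16 < 32 < 64 < 128
Number of elements in the longest chain: 8


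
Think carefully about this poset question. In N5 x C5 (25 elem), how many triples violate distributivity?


Distributive law: a ^ (b v c) = (a ^ b) v (a ^ c).
Check all 25^3 = 15625 ordered triples (a,b,c).
  e.g. a=(b,0), b=(a,0), c=(c,0): lhs=(b,0) != rhs=(a,0)
  e.g. a=(b,0), b=(a,0), c=(c,1): lhs=(b,0) != rhs=(a,0)
Total violating triples: 250


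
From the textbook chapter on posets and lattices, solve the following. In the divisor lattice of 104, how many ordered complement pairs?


Complement pair (a,b): a meet b = bottom, a join b = top.
Here: gcd(a,b)=1 and lcm(a,b)=104, i.e. a*b=104 with a,b coprime.
Pairs found: (1,104), (8,13), (13,8), (104,1)
Total ordered pairs: 4


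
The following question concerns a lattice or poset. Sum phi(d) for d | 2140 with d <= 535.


Divisors of 2140 up to 535: [1, 2, 4, 5, 10, 20, 107, 214, 428, 535]
phi values: [1, 1, 2, 4, 4, 8, 106, 106, 212, 424]
Sum = 868


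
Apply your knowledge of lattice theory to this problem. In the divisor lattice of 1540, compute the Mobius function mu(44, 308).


In a divisor lattice, mu(a,b) = mu(b/a) where mu is the classical Mobius function.
b/a = 308/44 = 7
Prime factorization of 7: primes [7]
7 is squarefree with 1 prime factor(s), so mu(7) = (-1)^1 = -1


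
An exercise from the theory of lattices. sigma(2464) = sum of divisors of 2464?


sigma(n) = sum of divisors.
Divisors of 2464: [1, 2, 4, 7, 8, 11, 14, 16, 22, 28, 32, 44, 56, 77, 88, 112, 154, 176, 224, 308, 352, 616, 1232, 2464]
Sum = 6048


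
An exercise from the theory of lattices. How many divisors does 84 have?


Divisors of 84: [1, 2, 3, 4, 6, 7, 12, 14, 21, 28, 42, 84]
Count: 12


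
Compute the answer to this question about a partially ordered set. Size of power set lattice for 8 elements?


Power set = 2^n.
2^8 = 256


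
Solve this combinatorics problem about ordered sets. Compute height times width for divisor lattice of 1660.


Height = length of longest chain minus 1; width = size of largest antichain.
A maximum chain: 1 | 83 | 415 | 830 | 1660  (height 4).
A maximum antichain: {4, 10, 166, 415}  (width 4).
Product = 4 * 4 = 16


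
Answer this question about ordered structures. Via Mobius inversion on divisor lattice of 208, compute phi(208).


phi(n) = n * prod_{p|n} (1 - 1/p).
Prime divisors of 208: [2, 13]
phi(208) = 208 * (1 - 1/2) * (1 - 1/13)
phi(208) = 96


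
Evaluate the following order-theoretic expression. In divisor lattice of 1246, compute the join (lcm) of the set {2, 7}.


In a divisor lattice, join = lcm (least common multiple).
Compute lcm iteratively: start with first element, then lcm(current, next).
Elements: [2, 7]
lcm(2,7) = 14
Final lcm = 14


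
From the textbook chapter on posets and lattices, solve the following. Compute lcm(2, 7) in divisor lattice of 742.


In a divisor lattice, join = lcm (least common multiple).
gcd(2,7) = 1
lcm(2,7) = 2*7/gcd = 14/1 = 14


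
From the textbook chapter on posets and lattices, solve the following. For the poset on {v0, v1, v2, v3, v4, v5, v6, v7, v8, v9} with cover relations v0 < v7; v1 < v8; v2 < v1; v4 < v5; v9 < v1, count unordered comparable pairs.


A comparable pair {a,b} has a < b or b < a in the order.
Count unordered pairs where one element is strictly below the other.
Examples: {v0,v7}, {v1,v2}, {v1,v8}, {v1,v9}, ...
Total comparable pairs: 7


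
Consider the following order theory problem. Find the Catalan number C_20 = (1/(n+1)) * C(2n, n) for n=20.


C(n) = C(2n, n) / (n+1).
C(40, 20) = 137846528820
C(20) = 137846528820 / 21 = 6564120420


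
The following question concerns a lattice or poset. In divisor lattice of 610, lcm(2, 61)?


Join=lcm.
gcd(2,61)=1
lcm=122


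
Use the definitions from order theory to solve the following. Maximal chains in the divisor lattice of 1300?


A maximal chain goes from the minimum element to a maximal element via cover relations.
Counting all min-to-max paths in the cover graph.
Total maximal chains: 30


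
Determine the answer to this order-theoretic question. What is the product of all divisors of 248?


Divisors of 248: [1, 2, 4, 8, 31, 62, 124, 248]
Product = n^(d(n)/2) = 248^(8/2)
Product = 3782742016


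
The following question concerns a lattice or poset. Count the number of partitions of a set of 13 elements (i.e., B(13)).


B(n) = number of set partitions of an n-element set.
B(n) satisfies the recurrence: B(n+1) = sum_k C(n,k)*B(k).
B(13) = 27644437


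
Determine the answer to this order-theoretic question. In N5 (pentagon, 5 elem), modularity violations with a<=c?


Modular law: if a <= c then a v (b ^ c) = (a v b) ^ c.
Check all triples (a,b,c) with a <= c among 5 elements.
  e.g. a=a, b=c, c=b: lhs=a != rhs=b
Total violating triples: 1


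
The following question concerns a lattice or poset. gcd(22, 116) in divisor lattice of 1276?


Meet=gcd.
gcd(22,116)=2


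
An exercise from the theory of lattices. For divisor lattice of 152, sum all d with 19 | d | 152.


Interval [19,152] in divisors of 152: [19, 38, 76, 152]
Sum = 285


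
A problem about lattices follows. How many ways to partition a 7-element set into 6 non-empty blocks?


S(n,k) = k*S(n-1,k) + S(n-1,k-1).
S(6,6) = 1, S(6,5) = 15
S(7,6) = 6*1 + 15 = 6 + 15
S(7,6) = 21


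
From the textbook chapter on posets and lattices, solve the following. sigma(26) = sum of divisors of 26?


sigma(n) = sum of divisors.
Divisors of 26: [1, 2, 13, 26]
Sum = 42


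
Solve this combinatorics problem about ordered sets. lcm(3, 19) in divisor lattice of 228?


Join=lcm.
gcd(3,19)=1
lcm=57


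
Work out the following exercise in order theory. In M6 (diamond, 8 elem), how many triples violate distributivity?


Distributive law: a ^ (b v c) = (a ^ b) v (a ^ c).
Check all 8^3 = 512 ordered triples (a,b,c).
  e.g. a=a1, b=a2, c=a3: lhs=a1 != rhs=0
  e.g. a=a1, b=a2, c=a4: lhs=a1 != rhs=0
Total violating triples: 120


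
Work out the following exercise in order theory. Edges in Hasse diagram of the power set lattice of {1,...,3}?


A cover relation a -< b holds when a < b with no c strictly between.
Cover relations:
  {} -< {1}
  {} -< {2}
  {} -< {3}
  {1} -< {1,2}
  {1} -< {1,3}
  {2} -< {1,2}
  {2} -< {2,3}
  {3} -< {1,3}
  ...4 more
Total: 12


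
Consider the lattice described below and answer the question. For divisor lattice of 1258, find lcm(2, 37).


In a divisor lattice, join = lcm (least common multiple).
Compute lcm iteratively: start with first element, then lcm(current, next).
Elements: [2, 37]
lcm(2,37) = 74
Final lcm = 74


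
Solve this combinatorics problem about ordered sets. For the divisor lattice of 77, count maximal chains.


A maximal chain goes from the minimum element to a maximal element via cover relations.
Counting all min-to-max paths in the cover graph.
Total maximal chains: 2


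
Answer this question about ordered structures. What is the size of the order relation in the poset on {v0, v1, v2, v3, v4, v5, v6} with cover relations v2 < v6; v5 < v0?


The order relation is {(a,b) : a <= b}, reflexive so it includes (a,a).
Examples: (v0,v0), (v1,v1), (v2,v2), (v2,v6), (v3,v3), ...
Total ordered pairs: 9


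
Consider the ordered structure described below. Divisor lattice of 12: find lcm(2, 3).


In a divisor lattice, join = lcm (least common multiple).
gcd(2,3) = 1
lcm(2,3) = 2*3/gcd = 6/1 = 6


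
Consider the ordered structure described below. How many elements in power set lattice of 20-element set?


Power set = 2^n.
2^20 = 1048576


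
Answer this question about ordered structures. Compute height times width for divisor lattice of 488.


Height = length of longest chain minus 1; width = size of largest antichain.
A maximum chain: 1 | 61 | 122 | 244 | 488  (height 4).
A maximum antichain: {2, 61}  (width 2).
Product = 4 * 2 = 8


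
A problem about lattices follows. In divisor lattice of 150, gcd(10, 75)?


Meet=gcd.
gcd(10,75)=5


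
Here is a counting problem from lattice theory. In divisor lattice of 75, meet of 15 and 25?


In a divisor lattice, meet = gcd (greatest common divisor).
By Euclidean algorithm or factoring: gcd(15,25) = 5


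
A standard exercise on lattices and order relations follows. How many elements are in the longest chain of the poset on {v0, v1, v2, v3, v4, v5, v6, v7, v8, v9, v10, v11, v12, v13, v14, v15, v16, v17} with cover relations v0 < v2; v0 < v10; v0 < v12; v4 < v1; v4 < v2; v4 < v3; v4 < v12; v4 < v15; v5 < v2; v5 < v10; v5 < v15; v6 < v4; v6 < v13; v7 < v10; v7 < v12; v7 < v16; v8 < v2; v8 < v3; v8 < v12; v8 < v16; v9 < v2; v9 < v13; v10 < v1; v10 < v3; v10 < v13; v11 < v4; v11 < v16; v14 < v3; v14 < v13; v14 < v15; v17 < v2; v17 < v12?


A chain is a totally ordered subset; we count the number of elements in a maximum chain.
Compute, for each element x, the size of the longest chain ending at x:
  v0: 1
  v5: 1
  v6: 1
  v7: 1
  v8: 1
  v9: 1
  ...
A maximum chain: v6 < v4 < v1
Number of elements in the longest chain: 3


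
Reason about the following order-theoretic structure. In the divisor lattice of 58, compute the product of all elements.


Divisors of 58: [1, 2, 29, 58]
Product = n^(d(n)/2) = 58^(4/2)
Product = 3364


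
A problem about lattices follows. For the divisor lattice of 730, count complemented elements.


An element a is complemented if some b has a meet b = bottom, a join b = top.
a is complemented iff gcd(a, n/a)=1, i.e. a is a unitary divisor of 730.
Complemented elements: 1, 2, 5, 10, 73, 146, ... (2 more)
Count: 8


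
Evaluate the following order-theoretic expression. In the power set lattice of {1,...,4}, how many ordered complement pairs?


Complement pair (a,b): a meet b = bottom, a join b = top.
Here: A intersect B = {} and A union B = {1,...,4}.
Pairs found: ({},{1,2,3,4}), ({1},{2,3,4}), ({2},{1,3,4}), ({3},{1,2,4}), ... (12 more)
Total ordered pairs: 16


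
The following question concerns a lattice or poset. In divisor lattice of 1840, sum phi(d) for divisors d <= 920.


Divisors of 1840 up to 920: [1, 2, 4, 5, 8, 10, 16, 20, 23, 40, 46, 80, 92, 115, 184, 230, 368, 460, 920]
phi values: [1, 1, 2, 4, 4, 4, 8, 8, 22, 16, 22, 32, 44, 88, 88, 88, 176, 176, 352]
Sum = 1136


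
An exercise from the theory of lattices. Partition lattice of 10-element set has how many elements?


B(n) = number of set partitions of an n-element set.
B(n) satisfies the recurrence: B(n+1) = sum_k C(n,k)*B(k).
B(10) = 115975


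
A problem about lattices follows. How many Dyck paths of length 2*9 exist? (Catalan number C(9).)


C(n) = C(2n, n) / (n+1).
C(18, 9) = 48620
C(9) = 48620 / 10 = 4862


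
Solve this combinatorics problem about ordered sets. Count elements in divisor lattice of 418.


Divisors of 418: [1, 2, 11, 19, 22, 38, 209, 418]
Count: 8


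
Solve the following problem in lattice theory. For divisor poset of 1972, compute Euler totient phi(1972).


phi(n) = n * prod_{p|n} (1 - 1/p).
Prime divisors of 1972: [2, 17, 29]
phi(1972) = 1972 * (1 - 1/2) * (1 - 1/17) * (1 - 1/29)
phi(1972) = 896


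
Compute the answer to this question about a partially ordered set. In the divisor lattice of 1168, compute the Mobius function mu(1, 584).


In a divisor lattice, mu(a,b) = mu(b/a) where mu is the classical Mobius function.
b/a = 584/1 = 584
Prime factorization of 584: primes [2, 73]
584 is not squarefree, so mu(584) = 0


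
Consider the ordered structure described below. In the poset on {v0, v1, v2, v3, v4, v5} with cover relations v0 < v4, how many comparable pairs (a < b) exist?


A comparable pair {a,b} has a < b or b < a in the order.
Count unordered pairs where one element is strictly below the other.
Examples: {v0,v4}
Total comparable pairs: 1


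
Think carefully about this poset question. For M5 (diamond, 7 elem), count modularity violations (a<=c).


Modular law: if a <= c then a v (b ^ c) = (a v b) ^ c.
Check all triples (a,b,c) with a <= c among 7 elements.
This lattice is modular (diamonds M_m and their chain-products are modular).
Total violating triples: 0


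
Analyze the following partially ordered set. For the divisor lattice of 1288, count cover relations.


A cover relation a -< b holds when a < b with no c strictly between.
Cover relations:
  1 -< 2
  1 -< 7
  1 -< 23
  2 -< 4
  2 -< 14
  2 -< 46
  4 -< 8
  4 -< 28
  ...20 more
Total: 28


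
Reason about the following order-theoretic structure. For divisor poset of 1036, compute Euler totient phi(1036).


phi(n) = n * prod_{p|n} (1 - 1/p).
Prime divisors of 1036: [2, 7, 37]
phi(1036) = 1036 * (1 - 1/2) * (1 - 1/7) * (1 - 1/37)
phi(1036) = 432


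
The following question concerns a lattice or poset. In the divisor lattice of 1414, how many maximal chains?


A maximal chain goes from the minimum element to a maximal element via cover relations.
Counting all min-to-max paths in the cover graph.
Total maximal chains: 6


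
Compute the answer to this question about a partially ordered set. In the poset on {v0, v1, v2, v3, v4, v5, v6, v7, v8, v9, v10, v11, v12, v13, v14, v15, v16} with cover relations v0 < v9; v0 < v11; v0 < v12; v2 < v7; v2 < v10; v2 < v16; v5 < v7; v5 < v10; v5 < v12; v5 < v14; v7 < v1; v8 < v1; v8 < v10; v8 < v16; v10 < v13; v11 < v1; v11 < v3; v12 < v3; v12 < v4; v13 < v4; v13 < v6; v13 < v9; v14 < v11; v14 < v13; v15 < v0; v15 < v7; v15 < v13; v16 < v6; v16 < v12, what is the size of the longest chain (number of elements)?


A chain is a totally ordered subset; we count the number of elements in a maximum chain.
Compute, for each element x, the size of the longest chain ending at x:
  v2: 1
  v5: 1
  v8: 1
  v15: 1
  v0: 2
  v14: 2
  ...
A maximum chain: v15 < v0 < v11 < v1
Number of elements in the longest chain: 4


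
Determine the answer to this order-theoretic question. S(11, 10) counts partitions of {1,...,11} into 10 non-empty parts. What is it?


S(n,k) = k*S(n-1,k) + S(n-1,k-1).
S(10,10) = 1, S(10,9) = 45
S(11,10) = 10*1 + 45 = 10 + 45
S(11,10) = 55


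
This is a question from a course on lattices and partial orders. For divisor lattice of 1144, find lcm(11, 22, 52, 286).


In a divisor lattice, join = lcm (least common multiple).
Compute lcm iteratively: start with first element, then lcm(current, next).
Elements: [11, 22, 52, 286]
lcm(11,22) = 22
lcm(22,52) = 572
lcm(572,286) = 572
Final lcm = 572


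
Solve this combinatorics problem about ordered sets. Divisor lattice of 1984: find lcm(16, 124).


In a divisor lattice, join = lcm (least common multiple).
gcd(16,124) = 4
lcm(16,124) = 16*124/gcd = 1984/4 = 496


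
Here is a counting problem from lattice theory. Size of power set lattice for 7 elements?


Power set = 2^n.
2^7 = 128


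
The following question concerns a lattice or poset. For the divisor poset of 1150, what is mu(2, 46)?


In a divisor lattice, mu(a,b) = mu(b/a) where mu is the classical Mobius function.
b/a = 46/2 = 23
Prime factorization of 23: primes [23]
23 is squarefree with 1 prime factor(s), so mu(23) = (-1)^1 = -1


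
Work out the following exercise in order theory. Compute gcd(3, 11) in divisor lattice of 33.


In a divisor lattice, meet = gcd (greatest common divisor).
By Euclidean algorithm or factoring: gcd(3,11) = 1


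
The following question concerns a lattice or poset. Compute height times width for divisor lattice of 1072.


Height = length of longest chain minus 1; width = size of largest antichain.
A maximum chain: 1 | 67 | 134 | 268 | 536 | 1072  (height 5).
A maximum antichain: {2, 67}  (width 2).
Product = 5 * 2 = 10


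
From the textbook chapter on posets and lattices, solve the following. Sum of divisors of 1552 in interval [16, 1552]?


Interval [16,1552] in divisors of 1552: [16, 1552]
Sum = 1568


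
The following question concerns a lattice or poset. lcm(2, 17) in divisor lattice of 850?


Join=lcm.
gcd(2,17)=1
lcm=34


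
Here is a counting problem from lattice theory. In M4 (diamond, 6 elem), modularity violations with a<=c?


Modular law: if a <= c then a v (b ^ c) = (a v b) ^ c.
Check all triples (a,b,c) with a <= c among 6 elements.
This lattice is modular (diamonds M_m and their chain-products are modular).
Total violating triples: 0


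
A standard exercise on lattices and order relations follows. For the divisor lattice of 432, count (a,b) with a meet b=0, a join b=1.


Complement pair (a,b): a meet b = bottom, a join b = top.
Here: gcd(a,b)=1 and lcm(a,b)=432, i.e. a*b=432 with a,b coprime.
Pairs found: (1,432), (16,27), (27,16), (432,1)
Total ordered pairs: 4


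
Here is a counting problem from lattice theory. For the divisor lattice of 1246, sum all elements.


sigma(n) = sum of divisors.
Divisors of 1246: [1, 2, 7, 14, 89, 178, 623, 1246]
Sum = 2160


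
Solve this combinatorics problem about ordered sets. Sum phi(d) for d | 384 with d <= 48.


Divisors of 384 up to 48: [1, 2, 3, 4, 6, 8, 12, 16, 24, 32, 48]
phi values: [1, 1, 2, 2, 2, 4, 4, 8, 8, 16, 16]
Sum = 64


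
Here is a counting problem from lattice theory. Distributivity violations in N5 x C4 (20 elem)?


Distributive law: a ^ (b v c) = (a ^ b) v (a ^ c).
Check all 20^3 = 8000 ordered triples (a,b,c).
  e.g. a=(b,0), b=(a,0), c=(c,0): lhs=(b,0) != rhs=(a,0)
  e.g. a=(b,0), b=(a,0), c=(c,1): lhs=(b,0) != rhs=(a,0)
Total violating triples: 128


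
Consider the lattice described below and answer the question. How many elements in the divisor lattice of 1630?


Divisors of 1630: [1, 2, 5, 10, 163, 326, 815, 1630]
Count: 8


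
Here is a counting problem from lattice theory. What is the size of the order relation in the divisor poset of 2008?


The order relation is {(a,b) : a <= b}, reflexive so it includes (a,a).
Examples: (1,1), (1,1004), (1,2), (1,2008), (1,251), ...
Total ordered pairs: 30


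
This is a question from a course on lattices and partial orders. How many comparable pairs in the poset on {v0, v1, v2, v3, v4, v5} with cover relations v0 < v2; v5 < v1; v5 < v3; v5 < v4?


A comparable pair {a,b} has a < b or b < a in the order.
Count unordered pairs where one element is strictly below the other.
Examples: {v0,v2}, {v1,v5}, {v3,v5}, {v4,v5}
Total comparable pairs: 4


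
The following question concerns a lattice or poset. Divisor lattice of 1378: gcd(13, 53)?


Meet=gcd.
gcd(13,53)=1


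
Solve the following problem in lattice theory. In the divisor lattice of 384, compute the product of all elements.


Divisors of 384: [1, 2, 3, 4, 6, 8, 12, 16, 24, 32, 48, 64, 96, 128, 192, 384]
Product = n^(d(n)/2) = 384^(16/2)
Product = 472769874482845188096


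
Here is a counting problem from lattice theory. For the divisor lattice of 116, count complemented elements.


An element a is complemented if some b has a meet b = bottom, a join b = top.
a is complemented iff gcd(a, n/a)=1, i.e. a is a unitary divisor of 116.
Complemented elements: 1, 4, 29, 116
Count: 4


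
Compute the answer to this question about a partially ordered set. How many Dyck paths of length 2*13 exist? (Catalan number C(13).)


C(n) = C(2n, n) / (n+1).
C(26, 13) = 10400600
C(13) = 10400600 / 14 = 742900


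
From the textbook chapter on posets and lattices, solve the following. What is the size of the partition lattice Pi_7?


B(n) = number of set partitions of an n-element set.
B(n) satisfies the recurrence: B(n+1) = sum_k C(n,k)*B(k).
B(7) = 877


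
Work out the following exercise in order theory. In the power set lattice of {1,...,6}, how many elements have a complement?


An element a is complemented if some b has a meet b = bottom, a join b = top.
every subset A has complement S\A, so all elements are complemented.
Complemented elements: {}, {1}, {2}, {3}, {4}, {5}, ... (58 more)
Count: 64


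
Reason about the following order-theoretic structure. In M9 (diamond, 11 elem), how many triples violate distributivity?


Distributive law: a ^ (b v c) = (a ^ b) v (a ^ c).
Check all 11^3 = 1331 ordered triples (a,b,c).
  e.g. a=a1, b=a2, c=a3: lhs=a1 != rhs=0
  e.g. a=a1, b=a2, c=a4: lhs=a1 != rhs=0
Total violating triples: 504


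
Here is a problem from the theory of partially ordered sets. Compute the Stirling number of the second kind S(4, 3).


S(n,k) = k*S(n-1,k) + S(n-1,k-1).
S(3,3) = 1, S(3,2) = 3
S(4,3) = 3*1 + 3 = 3 + 3
S(4,3) = 6


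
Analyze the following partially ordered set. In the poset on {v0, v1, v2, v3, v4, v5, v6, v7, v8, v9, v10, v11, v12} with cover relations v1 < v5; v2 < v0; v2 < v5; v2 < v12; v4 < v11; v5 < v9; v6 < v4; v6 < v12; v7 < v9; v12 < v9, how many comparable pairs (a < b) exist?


A comparable pair {a,b} has a < b or b < a in the order.
Count unordered pairs where one element is strictly below the other.
Examples: {v0,v2}, {v1,v5}, {v1,v9}, {v2,v5}, ...
Total comparable pairs: 14


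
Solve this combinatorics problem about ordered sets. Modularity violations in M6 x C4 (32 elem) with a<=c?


Modular law: if a <= c then a v (b ^ c) = (a v b) ^ c.
Check all triples (a,b,c) with a <= c among 32 elements.
This lattice is modular (diamonds M_m and their chain-products are modular).
Total violating triples: 0


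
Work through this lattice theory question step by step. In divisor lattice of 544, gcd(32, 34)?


Meet=gcd.
gcd(32,34)=2


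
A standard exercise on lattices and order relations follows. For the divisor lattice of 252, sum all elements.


sigma(n) = sum of divisors.
Divisors of 252: [1, 2, 3, 4, 6, 7, 9, 12, 14, 18, 21, 28, 36, 42, 63, 84, 126, 252]
Sum = 728


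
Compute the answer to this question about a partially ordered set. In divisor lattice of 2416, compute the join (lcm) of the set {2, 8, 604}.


In a divisor lattice, join = lcm (least common multiple).
Compute lcm iteratively: start with first element, then lcm(current, next).
Elements: [2, 8, 604]
lcm(2,8) = 8
lcm(8,604) = 1208
Final lcm = 1208


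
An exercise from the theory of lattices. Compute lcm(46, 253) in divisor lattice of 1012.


In a divisor lattice, join = lcm (least common multiple).
gcd(46,253) = 23
lcm(46,253) = 46*253/gcd = 11638/23 = 506


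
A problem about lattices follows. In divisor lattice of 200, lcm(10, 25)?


Join=lcm.
gcd(10,25)=5
lcm=50


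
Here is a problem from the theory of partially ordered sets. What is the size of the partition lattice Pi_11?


B(n) = number of set partitions of an n-element set.
B(n) satisfies the recurrence: B(n+1) = sum_k C(n,k)*B(k).
B(11) = 678570


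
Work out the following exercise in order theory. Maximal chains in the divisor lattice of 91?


A maximal chain goes from the minimum element to a maximal element via cover relations.
Counting all min-to-max paths in the cover graph.
Total maximal chains: 2


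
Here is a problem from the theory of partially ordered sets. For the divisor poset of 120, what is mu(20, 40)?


In a divisor lattice, mu(a,b) = mu(b/a) where mu is the classical Mobius function.
b/a = 40/20 = 2
Prime factorization of 2: primes [2]
2 is squarefree with 1 prime factor(s), so mu(2) = (-1)^1 = -1


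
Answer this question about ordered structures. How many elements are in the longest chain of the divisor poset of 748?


A chain is a totally ordered subset; we count the number of elements in a maximum chain.
Compute, for each element x, the size of the longest chain ending at x:
  1: 1
  2: 2
  11: 2
  17: 2
  4: 3
  22: 3
  ...
A maximum chain: 1 < 2 < 4 < 44 < 748
Number of elements in the longest chain: 5


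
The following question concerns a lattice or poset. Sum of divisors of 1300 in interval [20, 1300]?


Interval [20,1300] in divisors of 1300: [20, 100, 260, 1300]
Sum = 1680


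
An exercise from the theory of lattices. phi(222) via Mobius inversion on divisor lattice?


phi(n) = n * prod_{p|n} (1 - 1/p).
Prime divisors of 222: [2, 3, 37]
phi(222) = 222 * (1 - 1/2) * (1 - 1/3) * (1 - 1/37)
phi(222) = 72


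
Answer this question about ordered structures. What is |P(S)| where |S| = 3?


Power set = 2^n.
2^3 = 8


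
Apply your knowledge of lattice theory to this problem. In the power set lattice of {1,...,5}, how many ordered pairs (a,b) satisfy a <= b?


The order relation is {(a,b) : a <= b}, reflexive so it includes (a,a).
Examples: ({},{}), ({},{1,2}), ({},{1,2,3}), ({},{1,2,3,4}), ({},{1,2,3,4,5}), ...
Total ordered pairs: 243


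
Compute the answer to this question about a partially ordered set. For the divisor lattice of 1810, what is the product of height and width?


Height = length of longest chain minus 1; width = size of largest antichain.
A maximum chain: 1 | 181 | 905 | 1810  (height 3).
A maximum antichain: {2, 5, 181}  (width 3).
Product = 3 * 3 = 9


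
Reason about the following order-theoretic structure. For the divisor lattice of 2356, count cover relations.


A cover relation a -< b holds when a < b with no c strictly between.
Cover relations:
  1 -< 2
  1 -< 19
  1 -< 31
  2 -< 4
  2 -< 38
  2 -< 62
  4 -< 76
  4 -< 124
  ...12 more
Total: 20


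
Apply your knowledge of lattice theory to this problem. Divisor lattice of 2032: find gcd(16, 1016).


In a divisor lattice, meet = gcd (greatest common divisor).
By Euclidean algorithm or factoring: gcd(16,1016) = 8


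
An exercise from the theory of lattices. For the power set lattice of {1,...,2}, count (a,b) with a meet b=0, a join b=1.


Complement pair (a,b): a meet b = bottom, a join b = top.
Here: A intersect B = {} and A union B = {1,...,2}.
Pairs found: ({},{1,2}), ({1},{2}), ({2},{1}), ({1,2},{})
Total ordered pairs: 4


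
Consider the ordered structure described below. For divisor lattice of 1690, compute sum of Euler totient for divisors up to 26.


Divisors of 1690 up to 26: [1, 2, 5, 10, 13, 26]
phi values: [1, 1, 4, 4, 12, 12]
Sum = 34


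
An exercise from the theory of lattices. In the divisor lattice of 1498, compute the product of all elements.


Divisors of 1498: [1, 2, 7, 14, 107, 214, 749, 1498]
Product = n^(d(n)/2) = 1498^(8/2)
Product = 5035553952016


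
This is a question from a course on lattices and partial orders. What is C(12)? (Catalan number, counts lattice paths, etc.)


C(n) = C(2n, n) / (n+1).
C(24, 12) = 2704156
C(12) = 2704156 / 13 = 208012


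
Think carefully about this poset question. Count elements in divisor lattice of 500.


Divisors of 500: [1, 2, 4, 5, 10, 20, 25, 50, 100, 125, 250, 500]
Count: 12


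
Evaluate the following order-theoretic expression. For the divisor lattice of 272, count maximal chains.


A maximal chain goes from the minimum element to a maximal element via cover relations.
Counting all min-to-max paths in the cover graph.
Total maximal chains: 5


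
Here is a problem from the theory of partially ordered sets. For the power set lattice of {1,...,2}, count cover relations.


A cover relation a -< b holds when a < b with no c strictly between.
Cover relations:
  {} -< {1}
  {} -< {2}
  {1} -< {1,2}
  {2} -< {1,2}
Total: 4


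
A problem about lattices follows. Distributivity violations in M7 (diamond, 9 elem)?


Distributive law: a ^ (b v c) = (a ^ b) v (a ^ c).
Check all 9^3 = 729 ordered triples (a,b,c).
  e.g. a=a1, b=a2, c=a3: lhs=a1 != rhs=0
  e.g. a=a1, b=a2, c=a4: lhs=a1 != rhs=0
Total violating triples: 210


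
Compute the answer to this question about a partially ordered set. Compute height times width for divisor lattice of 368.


Height = length of longest chain minus 1; width = size of largest antichain.
A maximum chain: 1 | 23 | 46 | 92 | 184 | 368  (height 5).
A maximum antichain: {2, 23}  (width 2).
Product = 5 * 2 = 10


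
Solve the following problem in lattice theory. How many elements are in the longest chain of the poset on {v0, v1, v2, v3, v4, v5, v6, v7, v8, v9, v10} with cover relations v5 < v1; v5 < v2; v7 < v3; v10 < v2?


A chain is a totally ordered subset; we count the number of elements in a maximum chain.
Compute, for each element x, the size of the longest chain ending at x:
  v0: 1
  v4: 1
  v5: 1
  v6: 1
  v7: 1
  v8: 1
  ...
A maximum chain: v5 < v1
Number of elements in the longest chain: 2


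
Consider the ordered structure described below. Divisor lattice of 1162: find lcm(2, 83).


In a divisor lattice, join = lcm (least common multiple).
gcd(2,83) = 1
lcm(2,83) = 2*83/gcd = 166/1 = 166


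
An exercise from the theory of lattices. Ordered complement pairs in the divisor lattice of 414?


Complement pair (a,b): a meet b = bottom, a join b = top.
Here: gcd(a,b)=1 and lcm(a,b)=414, i.e. a*b=414 with a,b coprime.
Pairs found: (1,414), (2,207), (9,46), (18,23), ... (4 more)
Total ordered pairs: 8


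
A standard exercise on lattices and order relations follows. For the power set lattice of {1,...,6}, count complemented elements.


An element a is complemented if some b has a meet b = bottom, a join b = top.
every subset A has complement S\A, so all elements are complemented.
Complemented elements: {}, {1}, {2}, {3}, {4}, {5}, ... (58 more)
Count: 64


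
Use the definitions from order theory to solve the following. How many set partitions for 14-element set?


B(n) = number of set partitions of an n-element set.
B(n) satisfies the recurrence: B(n+1) = sum_k C(n,k)*B(k).
B(14) = 190899322


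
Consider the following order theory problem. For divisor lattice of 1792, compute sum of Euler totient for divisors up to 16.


Divisors of 1792 up to 16: [1, 2, 4, 7, 8, 14, 16]
phi values: [1, 1, 2, 6, 4, 6, 8]
Sum = 28


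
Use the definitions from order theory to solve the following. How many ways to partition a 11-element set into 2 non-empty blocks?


S(n,k) = k*S(n-1,k) + S(n-1,k-1).
S(10,2) = 511, S(10,1) = 1
S(11,2) = 2*511 + 1 = 1022 + 1
S(11,2) = 1023


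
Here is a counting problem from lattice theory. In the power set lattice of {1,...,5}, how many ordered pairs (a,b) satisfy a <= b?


The order relation is {(a,b) : a <= b}, reflexive so it includes (a,a).
Examples: ({},{}), ({},{1,2}), ({},{1,2,3}), ({},{1,2,3,4}), ({},{1,2,3,4,5}), ...
Total ordered pairs: 243


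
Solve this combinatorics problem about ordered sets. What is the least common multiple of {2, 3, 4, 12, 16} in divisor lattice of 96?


In a divisor lattice, join = lcm (least common multiple).
Compute lcm iteratively: start with first element, then lcm(current, next).
Elements: [2, 3, 4, 12, 16]
lcm(2,3) = 6
lcm(6,4) = 12
lcm(12,12) = 12
lcm(12,16) = 48
Final lcm = 48


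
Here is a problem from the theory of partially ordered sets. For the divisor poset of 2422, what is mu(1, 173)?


In a divisor lattice, mu(a,b) = mu(b/a) where mu is the classical Mobius function.
b/a = 173/1 = 173
Prime factorization of 173: primes [173]
173 is squarefree with 1 prime factor(s), so mu(173) = (-1)^1 = -1


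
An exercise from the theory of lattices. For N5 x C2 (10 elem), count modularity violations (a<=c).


Modular law: if a <= c then a v (b ^ c) = (a v b) ^ c.
Check all triples (a,b,c) with a <= c among 10 elements.
  e.g. a=(a,0), b=(c,0), c=(b,0): lhs=(a,0) != rhs=(b,0)
  e.g. a=(a,0), b=(c,1), c=(b,0): lhs=(a,0) != rhs=(b,0)
Total violating triples: 6
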